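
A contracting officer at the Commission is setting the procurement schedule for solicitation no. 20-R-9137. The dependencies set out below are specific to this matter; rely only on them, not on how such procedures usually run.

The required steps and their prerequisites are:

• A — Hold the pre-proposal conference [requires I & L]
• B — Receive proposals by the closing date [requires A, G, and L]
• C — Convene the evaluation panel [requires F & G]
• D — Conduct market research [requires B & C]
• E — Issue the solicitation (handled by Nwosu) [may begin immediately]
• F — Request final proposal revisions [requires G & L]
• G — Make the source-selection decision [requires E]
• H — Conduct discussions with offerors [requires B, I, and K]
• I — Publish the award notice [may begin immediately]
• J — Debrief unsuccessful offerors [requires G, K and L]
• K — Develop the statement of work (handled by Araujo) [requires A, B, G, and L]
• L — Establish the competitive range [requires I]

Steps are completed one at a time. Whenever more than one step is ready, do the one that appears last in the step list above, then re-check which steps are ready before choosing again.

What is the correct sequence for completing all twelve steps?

I and E have no prerequisites; I is listed later, so I is first.
Now L and E have their prerequisites met. L is listed later, so L next.
E and A are both available; E is listed later → E.
Ready: G and A. G is listed later → G.
Ready: F and A. F is listed later → F.
C now also ready, so the ready set is {C, A}; C is listed later → C.
That leaves A as the only ready step → A.
B needed L, G and A, now all done → B.
Ready: K and D. K is listed later → K.
Ready: J, H and D. J is listed later → J.
Ready: H and D. H is listed later → H.
D needed C and B, now all done → D.

I → L → E → G → F → C → A → B → K → J → H → D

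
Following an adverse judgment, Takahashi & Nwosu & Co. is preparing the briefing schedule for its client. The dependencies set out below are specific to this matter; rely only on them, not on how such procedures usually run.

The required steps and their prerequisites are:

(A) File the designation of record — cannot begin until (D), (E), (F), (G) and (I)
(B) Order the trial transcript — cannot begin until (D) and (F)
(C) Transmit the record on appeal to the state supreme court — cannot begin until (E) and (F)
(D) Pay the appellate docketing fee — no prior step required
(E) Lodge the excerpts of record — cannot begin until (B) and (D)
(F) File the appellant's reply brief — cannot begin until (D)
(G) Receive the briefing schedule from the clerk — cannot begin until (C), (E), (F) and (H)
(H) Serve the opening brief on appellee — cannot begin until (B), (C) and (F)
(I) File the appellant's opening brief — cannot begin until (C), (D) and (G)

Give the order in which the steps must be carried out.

(D) (F) (B) (E) (C) (H) (G) (I) (A)

(D) has no prerequisites → (D) first.
(F) needed (D), now all done → (F).
(B) needed (D) and (F), now all done → (B).
(E) is the only step now ready → (E).
Next only (C) has its prerequisites met → (C).
(H) needed (B), (C) and (F), now all done → (H).
Next only (G) has its prerequisites met → (G).
(I) needed (C), (D) and (G), now all done → (I).
(A) needed (D), (E), (F), (G) and (I), now all done → (A).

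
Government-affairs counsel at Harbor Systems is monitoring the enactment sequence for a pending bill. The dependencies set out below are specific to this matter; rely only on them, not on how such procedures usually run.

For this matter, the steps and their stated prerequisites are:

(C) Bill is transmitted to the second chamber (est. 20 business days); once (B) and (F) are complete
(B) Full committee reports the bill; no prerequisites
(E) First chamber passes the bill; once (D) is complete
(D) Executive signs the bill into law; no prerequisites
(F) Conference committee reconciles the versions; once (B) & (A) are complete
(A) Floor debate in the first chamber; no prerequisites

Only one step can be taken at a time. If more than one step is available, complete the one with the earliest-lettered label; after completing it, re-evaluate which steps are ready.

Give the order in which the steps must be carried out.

(A) → (B) → (D) → (E) → (F) → (C)

(A), (B) and (D) have no prerequisites; (A) has the earlier label, so (A) is first.
Now (B) and (D) have their prerequisites met. (B) has the earlier label, so (B) next.
(F) now also ready, so the ready set is {(D), (F)}; (D) has the earlier label → (D).
Now (E) and (F) have their prerequisites met. (E) has the earlier label, so (E) next.
Next only (F) has its prerequisites met → (F).
That leaves (C) as the only ready step → (C).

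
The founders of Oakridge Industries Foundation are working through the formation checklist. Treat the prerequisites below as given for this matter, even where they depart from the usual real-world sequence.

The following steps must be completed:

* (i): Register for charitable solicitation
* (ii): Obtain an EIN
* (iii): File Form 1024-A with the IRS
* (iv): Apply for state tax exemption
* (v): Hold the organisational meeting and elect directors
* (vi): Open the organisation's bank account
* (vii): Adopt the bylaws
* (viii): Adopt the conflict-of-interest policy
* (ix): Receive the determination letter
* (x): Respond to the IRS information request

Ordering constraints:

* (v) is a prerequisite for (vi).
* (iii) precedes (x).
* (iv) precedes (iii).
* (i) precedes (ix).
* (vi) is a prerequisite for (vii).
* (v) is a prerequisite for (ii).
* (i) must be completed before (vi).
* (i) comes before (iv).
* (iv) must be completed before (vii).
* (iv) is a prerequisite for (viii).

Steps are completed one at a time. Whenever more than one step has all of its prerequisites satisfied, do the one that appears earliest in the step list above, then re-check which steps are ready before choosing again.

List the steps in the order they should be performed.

(i), (iv), (iii), (v), (ii), (vi), (vii), (viii), (ix), (x)

(i) and (v) have no prerequisites; (i) is listed earlier, so (i) is first.
(iv) and (ix) now also ready, so the ready set is {(iv), (v), (ix)}; (iv) is listed earlier → (iv).
Now (iii), (v), (viii) and (ix) have their prerequisites met. (iii) is listed earlier, so (iii) next.
(x) now also ready, so the ready set is {(v), (viii), (ix), (x)}; (v) is listed earlier → (v).
Ready: (ii), (vi), (viii), (ix) and (x). (ii) is listed earlier → (ii).
Ready: (vi), (viii), (ix) and (x). (vi) is listed earlier → (vi).
Now (vii), (viii), (ix) and (x) have their prerequisites met. (vii) is listed earlier, so (vii) next.
(viii), (ix) and (x) are all available; (viii) is listed earlier → (viii).
Ready: (ix) and (x). (ix) is listed earlier → (ix).
(x) needed (iii), now all done → (x).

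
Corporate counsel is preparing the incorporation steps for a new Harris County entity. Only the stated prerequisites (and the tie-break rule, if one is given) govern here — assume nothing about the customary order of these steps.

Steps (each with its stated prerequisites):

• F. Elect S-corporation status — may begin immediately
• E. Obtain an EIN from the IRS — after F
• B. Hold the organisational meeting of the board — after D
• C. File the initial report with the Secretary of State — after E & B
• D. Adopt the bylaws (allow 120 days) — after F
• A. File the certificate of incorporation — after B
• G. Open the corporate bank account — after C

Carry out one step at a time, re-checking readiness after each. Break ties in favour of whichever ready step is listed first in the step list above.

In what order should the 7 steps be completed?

F is the only step with nothing outstanding, so it goes first.
Now E and D have their prerequisites met. E is listed earlier, so E next.
That leaves D as the only ready step → D.
That leaves B as the only ready step → B.
C and A are both available; C is listed earlier → C.
G now also ready, so the ready set is {A, G}; A is listed earlier → A.
Next only G has its prerequisites met → G.

F E D B C A G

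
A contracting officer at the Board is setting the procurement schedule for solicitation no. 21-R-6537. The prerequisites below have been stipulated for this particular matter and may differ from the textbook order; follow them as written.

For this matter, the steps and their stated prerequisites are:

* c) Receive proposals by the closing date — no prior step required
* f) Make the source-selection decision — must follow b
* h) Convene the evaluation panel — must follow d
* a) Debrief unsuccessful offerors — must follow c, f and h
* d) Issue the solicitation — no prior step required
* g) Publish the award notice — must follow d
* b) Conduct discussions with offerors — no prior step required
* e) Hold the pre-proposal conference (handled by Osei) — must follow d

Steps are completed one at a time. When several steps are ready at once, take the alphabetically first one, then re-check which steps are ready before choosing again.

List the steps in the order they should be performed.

b, c and d have no prerequisites; b has the earlier label, so b is first.
Ready: c, d and f. c has the earlier label → c.
Ready: d and f. d has the earlier label → d.
Now e, f, g and h have their prerequisites met. e has the earlier label, so e next.
Now f, g and h have their prerequisites met. f has the earlier label, so f next.
Now g and h have their prerequisites met. g has the earlier label, so g next.
Next only h has its prerequisites met → h.
That leaves a as the only ready step → a.

b, c, d, e, f, g, h, a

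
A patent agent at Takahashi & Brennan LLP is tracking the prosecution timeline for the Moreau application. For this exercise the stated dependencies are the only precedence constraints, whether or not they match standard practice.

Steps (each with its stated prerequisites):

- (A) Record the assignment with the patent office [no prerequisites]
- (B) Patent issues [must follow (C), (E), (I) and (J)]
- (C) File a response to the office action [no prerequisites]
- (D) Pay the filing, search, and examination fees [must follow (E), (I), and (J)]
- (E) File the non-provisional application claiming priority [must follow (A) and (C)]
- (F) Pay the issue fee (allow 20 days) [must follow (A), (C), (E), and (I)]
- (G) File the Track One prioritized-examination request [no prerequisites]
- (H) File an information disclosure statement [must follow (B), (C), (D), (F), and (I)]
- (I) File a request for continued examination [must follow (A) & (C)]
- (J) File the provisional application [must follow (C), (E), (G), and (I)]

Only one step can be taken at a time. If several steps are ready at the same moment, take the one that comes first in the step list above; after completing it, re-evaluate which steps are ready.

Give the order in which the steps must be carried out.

(A), (C) and (G) have no prerequisites; (A) is listed earlier, so (A) is first.
(C) and (G) are both available; (C) is listed earlier → (C).
(E) and (I) now also ready, so the ready set is {(E), (G), (I)}; (E) is listed earlier → (E).
Ready: (G) and (I). (G) is listed earlier → (G).
(I) is the only step now ready → (I).
Now (F) and (J) have their prerequisites met. (F) is listed earlier, so (F) next.
(J) needed (C), (E), (G) and (I), now all done → (J).
Ready: (B) and (D). (B) is listed earlier → (B).
That leaves (D) as the only ready step → (D).
(H) needed (B), (C), (D), (F) and (I), now all done → (H).

(A) → (C) → (E) → (G) → (I) → (F) → (J) → (B) → (D) → (H)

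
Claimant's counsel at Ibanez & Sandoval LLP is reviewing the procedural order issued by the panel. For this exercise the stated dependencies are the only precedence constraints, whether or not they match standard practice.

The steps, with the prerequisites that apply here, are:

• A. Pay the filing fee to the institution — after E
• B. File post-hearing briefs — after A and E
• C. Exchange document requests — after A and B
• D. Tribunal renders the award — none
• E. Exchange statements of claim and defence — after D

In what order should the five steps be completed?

D is the only step with nothing outstanding, so it goes first.
That leaves E as the only ready step → E.
Next only A has its prerequisites met → A.
That leaves B as the only ready step → B.
That leaves C as the only ready step → C.

D → E → A → B → C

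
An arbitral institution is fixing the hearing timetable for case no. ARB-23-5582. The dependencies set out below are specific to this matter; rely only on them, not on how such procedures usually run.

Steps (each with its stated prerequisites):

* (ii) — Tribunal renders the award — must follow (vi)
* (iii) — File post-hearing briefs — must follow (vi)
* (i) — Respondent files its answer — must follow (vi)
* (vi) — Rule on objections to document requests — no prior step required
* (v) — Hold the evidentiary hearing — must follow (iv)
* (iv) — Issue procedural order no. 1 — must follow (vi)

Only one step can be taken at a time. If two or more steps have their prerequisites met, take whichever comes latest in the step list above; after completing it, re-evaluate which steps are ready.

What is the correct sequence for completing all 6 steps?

(vi), (iv), (v), (i), (iii), (ii)

Only (vi) has no prerequisites, so it is first.
Now (iv), (i), (iii) and (ii) have their prerequisites met. (iv) is listed later, so (iv) next.
(v), (i), (iii) and (ii) are all available; (v) is listed later → (v).
(i), (iii) and (ii) are all available; (i) is listed later → (i).
(iii) and (ii) are both available; (iii) is listed later → (iii).
(ii) is the only step now ready → (ii).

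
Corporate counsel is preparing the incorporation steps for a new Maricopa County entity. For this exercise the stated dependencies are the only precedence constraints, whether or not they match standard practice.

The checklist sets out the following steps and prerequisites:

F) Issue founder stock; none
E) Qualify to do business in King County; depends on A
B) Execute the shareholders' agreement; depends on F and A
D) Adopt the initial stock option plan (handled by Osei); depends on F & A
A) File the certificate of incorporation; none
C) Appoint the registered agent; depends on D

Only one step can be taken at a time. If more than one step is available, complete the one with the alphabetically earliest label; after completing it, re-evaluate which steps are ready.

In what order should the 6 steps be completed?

A and F have no prerequisites; A has the earlier label, so A is first.
E now also ready, so the ready set is {E, F}; E has the earlier label → E.
Next only F has its prerequisites met → F.
B and D are both available; B has the earlier label → B.
D needed A and F, now all done → D.
That leaves C as the only ready step → C.

A E F B D C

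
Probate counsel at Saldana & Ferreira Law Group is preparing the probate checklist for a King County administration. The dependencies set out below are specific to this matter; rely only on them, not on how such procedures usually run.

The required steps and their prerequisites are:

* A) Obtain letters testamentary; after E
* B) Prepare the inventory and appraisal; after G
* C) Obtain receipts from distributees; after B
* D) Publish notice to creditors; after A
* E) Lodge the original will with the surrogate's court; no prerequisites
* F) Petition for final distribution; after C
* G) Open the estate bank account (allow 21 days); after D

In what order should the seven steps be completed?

Only E has no prerequisites, so it is first.
A needed E, now all done → A.
D is the only step now ready → D.
G is the only step now ready → G.
That leaves B as the only ready step → B.
C needed B, now all done → C.
F is the only step now ready → F.

E A D G B C F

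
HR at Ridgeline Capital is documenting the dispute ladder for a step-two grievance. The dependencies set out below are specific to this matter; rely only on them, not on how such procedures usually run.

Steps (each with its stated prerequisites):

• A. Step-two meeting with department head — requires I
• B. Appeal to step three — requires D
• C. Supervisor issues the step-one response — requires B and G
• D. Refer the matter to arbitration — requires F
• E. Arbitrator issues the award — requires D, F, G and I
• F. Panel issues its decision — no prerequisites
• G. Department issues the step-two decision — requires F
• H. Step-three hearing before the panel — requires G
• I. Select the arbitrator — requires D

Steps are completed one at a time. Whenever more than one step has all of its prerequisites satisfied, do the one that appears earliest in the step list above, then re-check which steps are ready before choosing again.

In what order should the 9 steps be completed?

F is the only step with nothing outstanding, so it goes first.
Ready: D and G. D is listed earlier → D.
Ready: B, G and I. B is listed earlier → B.
Now G and I have their prerequisites met. G is listed earlier, so G next.
Now C, H and I have their prerequisites met. C is listed earlier, so C next.
H and I are both available; H is listed earlier → H.
I needed D, now all done → I.
Now A and E have their prerequisites met. A is listed earlier, so A next.
E is the only step now ready → E.

F, D, B, G, C, H, I, A, E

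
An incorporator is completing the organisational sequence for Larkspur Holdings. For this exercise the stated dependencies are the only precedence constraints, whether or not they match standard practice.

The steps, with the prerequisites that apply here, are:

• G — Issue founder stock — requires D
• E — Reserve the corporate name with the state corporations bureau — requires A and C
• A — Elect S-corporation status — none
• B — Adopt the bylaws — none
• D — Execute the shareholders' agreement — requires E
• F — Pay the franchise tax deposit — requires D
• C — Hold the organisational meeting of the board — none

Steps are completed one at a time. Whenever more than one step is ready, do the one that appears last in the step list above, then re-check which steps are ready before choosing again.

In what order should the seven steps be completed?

C, B and A have no prerequisites; C is listed later, so C is first.
Ready: B and A. B is listed later → B.
A is the only step now ready → A.
Next only E has its prerequisites met → E.
Next only D has its prerequisites met → D.
Now F and G have their prerequisites met. F is listed later, so F next.
G needed D, now all done → G.

C → B → A → E → D → F → G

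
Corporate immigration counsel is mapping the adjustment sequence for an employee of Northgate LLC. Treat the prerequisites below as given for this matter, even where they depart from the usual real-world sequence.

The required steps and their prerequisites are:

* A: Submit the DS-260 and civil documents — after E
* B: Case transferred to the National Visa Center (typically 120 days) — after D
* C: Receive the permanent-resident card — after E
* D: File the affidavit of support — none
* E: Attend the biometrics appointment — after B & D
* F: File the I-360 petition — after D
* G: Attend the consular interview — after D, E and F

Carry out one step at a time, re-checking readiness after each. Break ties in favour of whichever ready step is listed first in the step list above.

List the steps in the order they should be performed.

D B E A C F G

Only D has no prerequisites, so it is first.
B and F are both available; B is listed earlier → B.
Ready: E and F. E is listed earlier → E.
A and C now also ready, so the ready set is {A, C, F}; A is listed earlier → A.
Ready: C and F. C is listed earlier → C.
F needed D, now all done → F.
G needed D, E and F, now all done → G.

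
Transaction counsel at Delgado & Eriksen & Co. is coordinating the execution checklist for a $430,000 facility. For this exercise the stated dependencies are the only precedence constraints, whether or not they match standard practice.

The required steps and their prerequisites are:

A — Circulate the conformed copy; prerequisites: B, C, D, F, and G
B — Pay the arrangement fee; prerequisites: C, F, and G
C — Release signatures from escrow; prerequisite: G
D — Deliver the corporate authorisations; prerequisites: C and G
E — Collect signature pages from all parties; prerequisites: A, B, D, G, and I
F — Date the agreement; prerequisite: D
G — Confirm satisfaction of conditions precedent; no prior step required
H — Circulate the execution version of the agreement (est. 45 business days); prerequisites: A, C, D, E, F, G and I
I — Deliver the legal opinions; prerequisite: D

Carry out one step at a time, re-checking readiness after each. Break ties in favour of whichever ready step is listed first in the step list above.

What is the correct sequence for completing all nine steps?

G, C, D, F, B, A, I, E, H

G has no prerequisites → G first.
That leaves C as the only ready step → C.
D is the only step now ready → D.
Now F and I have their prerequisites met. F is listed earlier, so F next.
Ready: B and I. B is listed earlier → B.
A now also ready, so the ready set is {A, I}; A is listed earlier → A.
That leaves I as the only ready step → I.
Next only E has its prerequisites met → E.
That leaves H as the only ready step → H.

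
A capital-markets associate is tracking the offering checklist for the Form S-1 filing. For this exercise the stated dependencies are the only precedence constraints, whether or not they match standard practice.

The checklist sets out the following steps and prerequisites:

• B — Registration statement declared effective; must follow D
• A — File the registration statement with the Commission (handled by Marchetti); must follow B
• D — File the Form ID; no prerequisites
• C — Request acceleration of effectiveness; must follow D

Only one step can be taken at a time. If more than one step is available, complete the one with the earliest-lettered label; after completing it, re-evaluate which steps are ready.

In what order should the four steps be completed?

D is the only step with nothing outstanding, so it goes first.
B and C are both available; B has the earlier label → B.
Now A and C have their prerequisites met. A has the earlier label, so A next.
C needed D, now all done → C.

D → B → A → C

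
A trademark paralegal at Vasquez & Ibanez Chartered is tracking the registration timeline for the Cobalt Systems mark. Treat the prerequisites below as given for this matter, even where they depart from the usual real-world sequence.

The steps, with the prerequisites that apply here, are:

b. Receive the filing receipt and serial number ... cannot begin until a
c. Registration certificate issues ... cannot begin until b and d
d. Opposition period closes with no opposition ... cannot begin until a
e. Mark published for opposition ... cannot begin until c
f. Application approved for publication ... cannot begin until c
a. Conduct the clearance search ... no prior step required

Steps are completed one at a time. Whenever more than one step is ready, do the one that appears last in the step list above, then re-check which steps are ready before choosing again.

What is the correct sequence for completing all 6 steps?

a, d, b, c, f, e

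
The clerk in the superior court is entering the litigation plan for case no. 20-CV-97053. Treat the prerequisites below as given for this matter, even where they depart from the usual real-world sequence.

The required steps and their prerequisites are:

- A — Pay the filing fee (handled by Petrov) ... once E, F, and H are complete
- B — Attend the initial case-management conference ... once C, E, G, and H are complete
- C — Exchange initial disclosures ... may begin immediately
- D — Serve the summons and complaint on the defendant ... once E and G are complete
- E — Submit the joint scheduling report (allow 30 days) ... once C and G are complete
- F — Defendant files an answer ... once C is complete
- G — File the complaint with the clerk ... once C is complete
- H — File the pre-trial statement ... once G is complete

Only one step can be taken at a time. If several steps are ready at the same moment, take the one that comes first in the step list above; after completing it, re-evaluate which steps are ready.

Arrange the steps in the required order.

C, F, G, E, D, H, A, B

C is the only step with nothing outstanding, so it goes first.
Ready: F and G. F is listed earlier → F.
G is the only step now ready → G.
E and H are both available; E is listed earlier → E.
D and H are both available; D is listed earlier → D.
That leaves H as the only ready step → H.
Ready: A and B. A is listed earlier → A.
That leaves B as the only ready step → B.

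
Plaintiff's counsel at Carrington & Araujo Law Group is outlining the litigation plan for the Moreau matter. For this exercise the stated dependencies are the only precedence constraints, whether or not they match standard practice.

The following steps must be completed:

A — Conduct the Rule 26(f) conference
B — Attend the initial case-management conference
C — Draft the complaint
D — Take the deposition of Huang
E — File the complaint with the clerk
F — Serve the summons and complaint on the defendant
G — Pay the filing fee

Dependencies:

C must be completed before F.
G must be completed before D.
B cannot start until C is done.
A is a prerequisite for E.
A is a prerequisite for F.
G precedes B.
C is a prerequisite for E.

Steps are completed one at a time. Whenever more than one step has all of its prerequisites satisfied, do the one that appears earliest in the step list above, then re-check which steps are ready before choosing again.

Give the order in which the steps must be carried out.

Nothing is required for A, C and G. A is listed earlier → A first.
Now C and G have their prerequisites met. C is listed earlier, so C next.
Now E, F and G have their prerequisites met. E is listed earlier, so E next.
Ready: F and G. F is listed earlier → F.
Next only G has its prerequisites met → G.
B and D are both available; B is listed earlier → B.
That leaves D as the only ready step → D.

A C E F G B D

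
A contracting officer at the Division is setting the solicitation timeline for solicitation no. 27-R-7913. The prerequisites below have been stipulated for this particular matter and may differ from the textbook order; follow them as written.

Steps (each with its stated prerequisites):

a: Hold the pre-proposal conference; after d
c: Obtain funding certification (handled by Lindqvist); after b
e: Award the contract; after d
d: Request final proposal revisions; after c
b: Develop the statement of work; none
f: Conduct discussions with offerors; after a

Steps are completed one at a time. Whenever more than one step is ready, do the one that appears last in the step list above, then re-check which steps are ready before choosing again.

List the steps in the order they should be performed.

b → c → d → e → a → f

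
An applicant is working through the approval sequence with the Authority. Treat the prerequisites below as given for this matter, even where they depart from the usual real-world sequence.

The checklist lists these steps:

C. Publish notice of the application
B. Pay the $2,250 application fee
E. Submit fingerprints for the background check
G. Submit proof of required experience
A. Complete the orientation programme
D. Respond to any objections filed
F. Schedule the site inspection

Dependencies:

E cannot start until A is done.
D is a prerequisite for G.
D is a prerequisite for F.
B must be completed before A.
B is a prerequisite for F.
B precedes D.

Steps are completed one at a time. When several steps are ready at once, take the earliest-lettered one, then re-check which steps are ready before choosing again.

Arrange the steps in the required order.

Nothing is required for B and C. B has the earlier label → B first.
Now A, C and D have their prerequisites met. A has the earlier label, so A next.
Ready: C, D and E. C has the earlier label → C.
Ready: D and E. D has the earlier label → D.
Ready: E, F and G. E has the earlier label → E.
F and G are both available; F has the earlier label → F.
That leaves G as the only ready step → G.

B, A, C, D, E, F, G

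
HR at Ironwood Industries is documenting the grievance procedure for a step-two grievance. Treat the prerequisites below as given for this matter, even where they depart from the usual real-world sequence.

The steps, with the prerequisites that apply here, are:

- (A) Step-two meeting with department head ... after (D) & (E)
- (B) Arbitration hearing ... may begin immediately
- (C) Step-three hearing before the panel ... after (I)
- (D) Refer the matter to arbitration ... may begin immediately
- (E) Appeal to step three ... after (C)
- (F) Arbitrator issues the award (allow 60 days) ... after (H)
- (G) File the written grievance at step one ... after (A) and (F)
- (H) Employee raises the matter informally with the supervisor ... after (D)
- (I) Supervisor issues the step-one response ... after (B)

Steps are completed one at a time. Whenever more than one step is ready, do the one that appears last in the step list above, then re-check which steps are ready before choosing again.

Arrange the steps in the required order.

(D), (H), (F), (B), (I), (C), (E), (A), (G)

(D) and (B) have no prerequisites; (D) is listed later, so (D) is first.
Ready: (H) and (B). (H) is listed later → (H).
(F) now also ready, so the ready set is {(F), (B)}; (F) is listed later → (F).
Next only (B) has its prerequisites met → (B).
(I) needed (B), now all done → (I).
That leaves (C) as the only ready step → (C).
That leaves (E) as the only ready step → (E).
Next only (A) has its prerequisites met → (A).
(G) needed (F) and (A), now all done → (G).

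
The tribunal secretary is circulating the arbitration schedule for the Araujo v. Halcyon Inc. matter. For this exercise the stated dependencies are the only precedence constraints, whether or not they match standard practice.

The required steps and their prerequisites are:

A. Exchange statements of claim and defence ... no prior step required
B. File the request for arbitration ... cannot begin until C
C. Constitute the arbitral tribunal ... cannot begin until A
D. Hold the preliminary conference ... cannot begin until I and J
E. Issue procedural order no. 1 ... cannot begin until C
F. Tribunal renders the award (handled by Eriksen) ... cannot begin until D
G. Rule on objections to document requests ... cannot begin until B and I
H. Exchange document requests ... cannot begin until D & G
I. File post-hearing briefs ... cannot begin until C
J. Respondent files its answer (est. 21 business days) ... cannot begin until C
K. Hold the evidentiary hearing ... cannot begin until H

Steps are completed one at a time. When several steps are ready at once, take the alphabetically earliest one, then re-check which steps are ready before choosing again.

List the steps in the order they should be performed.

A C B E I G J D F H K

Only A has no prerequisites, so it is first.
Next only C has its prerequisites met → C.
Now B, E, I and J have their prerequisites met. B has the earlier label, so B next.
Now E, I and J have their prerequisites met. E has the earlier label, so E next.
Now I and J have their prerequisites met. I has the earlier label, so I next.
G now also ready, so the ready set is {G, J}; G has the earlier label → G.
J needed C, now all done → J.
D is the only step now ready → D.
F and H are both available; F has the earlier label → F.
H needed D and G, now all done → H.
Next only K has its prerequisites met → K.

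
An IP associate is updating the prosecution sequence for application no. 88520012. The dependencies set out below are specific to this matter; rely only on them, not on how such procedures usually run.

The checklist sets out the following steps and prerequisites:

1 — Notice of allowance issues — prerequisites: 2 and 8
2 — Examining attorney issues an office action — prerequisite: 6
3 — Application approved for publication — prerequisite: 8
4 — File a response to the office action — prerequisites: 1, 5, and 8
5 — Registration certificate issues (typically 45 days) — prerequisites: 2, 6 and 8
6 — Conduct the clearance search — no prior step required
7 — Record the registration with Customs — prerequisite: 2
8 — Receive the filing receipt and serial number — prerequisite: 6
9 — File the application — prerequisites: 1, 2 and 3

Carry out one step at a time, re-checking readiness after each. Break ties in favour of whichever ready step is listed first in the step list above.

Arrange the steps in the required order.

6 → 2 → 7 → 8 → 1 → 3 → 5 → 4 → 9

6 is the only step with nothing outstanding, so it goes first.
Now 2 and 8 have their prerequisites met. 2 is listed earlier, so 2 next.
7 and 8 are both available; 7 is listed earlier → 7.
8 needed 6, now all done → 8.
Ready: 1, 3 and 5. 1 is listed earlier → 1.
Ready: 3 and 5. 3 is listed earlier → 3.
9 now also ready, so the ready set is {5, 9}; 5 is listed earlier → 5.
Now 4 and 9 have their prerequisites met. 4 is listed earlier, so 4 next.
9 needed 1, 2 and 3, now all done → 9.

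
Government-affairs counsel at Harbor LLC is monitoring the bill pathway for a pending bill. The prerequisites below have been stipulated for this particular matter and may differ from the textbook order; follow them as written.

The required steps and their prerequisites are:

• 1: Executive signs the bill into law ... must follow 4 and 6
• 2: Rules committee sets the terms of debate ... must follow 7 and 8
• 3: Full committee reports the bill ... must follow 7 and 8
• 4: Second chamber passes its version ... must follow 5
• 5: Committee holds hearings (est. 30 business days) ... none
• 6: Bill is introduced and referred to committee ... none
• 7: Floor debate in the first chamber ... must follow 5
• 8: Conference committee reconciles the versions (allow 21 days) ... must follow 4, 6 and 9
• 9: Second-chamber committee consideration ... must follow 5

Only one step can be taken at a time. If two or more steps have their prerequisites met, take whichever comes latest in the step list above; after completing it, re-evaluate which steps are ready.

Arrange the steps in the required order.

6 and 5 have no prerequisites; 6 is listed later, so 6 is first.
Next only 5 has its prerequisites met → 5.
Now 9, 7 and 4 have their prerequisites met. 9 is listed later, so 9 next.
Now 7 and 4 have their prerequisites met. 7 is listed later, so 7 next.
4 needed 5, now all done → 4.
Ready: 8 and 1. 8 is listed later → 8.
Now 3, 2 and 1 have their prerequisites met. 3 is listed later, so 3 next.
2 and 1 are both available; 2 is listed later → 2.
1 needed 6 and 4, now all done → 1.

6, 5, 9, 7, 4, 8, 3, 2, 1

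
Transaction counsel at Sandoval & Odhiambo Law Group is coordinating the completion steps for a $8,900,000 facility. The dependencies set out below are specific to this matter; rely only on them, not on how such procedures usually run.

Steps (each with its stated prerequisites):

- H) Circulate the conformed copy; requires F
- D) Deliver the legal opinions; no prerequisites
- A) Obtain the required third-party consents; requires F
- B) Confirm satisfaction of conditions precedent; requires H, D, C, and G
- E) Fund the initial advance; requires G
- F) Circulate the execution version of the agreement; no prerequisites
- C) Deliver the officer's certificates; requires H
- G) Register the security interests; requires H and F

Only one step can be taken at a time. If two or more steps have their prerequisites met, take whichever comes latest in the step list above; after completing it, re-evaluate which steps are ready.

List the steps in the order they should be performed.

F → A → D → H → G → C → E → B

Nothing is required for F and D. F is listed later → F first.
A and H now also ready, so the ready set is {A, D, H}; A is listed later → A.
Now D and H have their prerequisites met. D is listed later, so D next.
H is the only step now ready → H.
G and C are both available; G is listed later → G.
E now also ready, so the ready set is {C, E}; C is listed later → C.
E and B are both available; E is listed later → E.
That leaves B as the only ready step → B.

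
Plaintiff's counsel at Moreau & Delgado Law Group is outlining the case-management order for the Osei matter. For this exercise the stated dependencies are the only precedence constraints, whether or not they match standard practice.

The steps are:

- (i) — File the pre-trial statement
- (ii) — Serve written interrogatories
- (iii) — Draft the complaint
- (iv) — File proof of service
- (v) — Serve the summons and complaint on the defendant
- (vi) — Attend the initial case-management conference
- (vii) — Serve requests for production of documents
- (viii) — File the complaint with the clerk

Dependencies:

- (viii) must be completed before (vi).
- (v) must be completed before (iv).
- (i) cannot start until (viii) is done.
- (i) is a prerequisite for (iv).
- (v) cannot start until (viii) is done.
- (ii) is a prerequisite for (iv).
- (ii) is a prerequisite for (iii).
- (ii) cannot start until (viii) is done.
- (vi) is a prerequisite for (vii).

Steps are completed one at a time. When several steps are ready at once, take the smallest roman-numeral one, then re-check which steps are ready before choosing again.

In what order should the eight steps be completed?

(viii) (i) (ii) (iii) (v) (iv) (vi) (vii)

(viii) is the only step with nothing outstanding, so it goes first.
Ready: (i), (ii), (v) and (vi). (i) has the earlier label → (i).
Ready: (ii), (v) and (vi). (ii) has the earlier label → (ii).
(iii) now also ready, so the ready set is {(iii), (v), (vi)}; (iii) has the earlier label → (iii).
Ready: (v) and (vi). (v) has the earlier label → (v).
Ready: (iv) and (vi). (iv) has the earlier label → (iv).
(vi) needed (viii), now all done → (vi).
(vii) needed (vi), now all done → (vii).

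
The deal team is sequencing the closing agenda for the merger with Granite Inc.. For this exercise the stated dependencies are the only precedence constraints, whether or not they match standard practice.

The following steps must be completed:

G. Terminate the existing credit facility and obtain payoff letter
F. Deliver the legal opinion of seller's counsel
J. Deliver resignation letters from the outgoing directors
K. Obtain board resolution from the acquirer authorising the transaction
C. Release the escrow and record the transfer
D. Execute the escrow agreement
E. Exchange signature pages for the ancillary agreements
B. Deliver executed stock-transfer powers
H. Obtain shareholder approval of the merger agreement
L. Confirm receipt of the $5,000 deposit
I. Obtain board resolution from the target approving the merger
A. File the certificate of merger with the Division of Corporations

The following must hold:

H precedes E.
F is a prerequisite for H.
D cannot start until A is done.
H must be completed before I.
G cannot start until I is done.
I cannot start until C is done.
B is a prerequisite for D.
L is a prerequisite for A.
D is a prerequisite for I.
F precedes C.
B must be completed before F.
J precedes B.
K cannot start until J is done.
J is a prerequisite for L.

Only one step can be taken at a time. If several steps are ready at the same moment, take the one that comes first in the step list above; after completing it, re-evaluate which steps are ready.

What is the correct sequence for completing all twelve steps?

J has no prerequisites → J first.
Ready: K, B and L. K is listed earlier → K.
Ready: B and L. B is listed earlier → B.
Now F and L have their prerequisites met. F is listed earlier, so F next.
Ready: C, H and L. C is listed earlier → C.
Now H and L have their prerequisites met. H is listed earlier, so H next.
Ready: E and L. E is listed earlier → E.
That leaves L as the only ready step → L.
A needed L, now all done → A.
D is the only step now ready → D.
I needed C, D and H, now all done → I.
Next only G has its prerequisites met → G.

J → K → B → F → C → H → E → L → A → D → I → G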